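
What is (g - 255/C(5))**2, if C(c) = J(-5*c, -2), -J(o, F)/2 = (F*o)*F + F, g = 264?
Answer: 1104601/16 ≈ 69038.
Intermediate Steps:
J(o, F) = -2*F - 2*o*F**2 (J(o, F) = -2*((F*o)*F + F) = -2*(o*F**2 + F) = -2*(F + o*F**2) = -2*F - 2*o*F**2)
C(c) = 4 + 40*c (C(c) = -2*(-2)*(1 - (-10)*c) = -2*(-2)*(1 + 10*c) = 4 + 40*c)
(g - 255/C(5))**2 = (264 - 255/(4 + 40*5))**2 = (264 - 255/(4 + 200))**2 = (264 - 255/204)**2 = (264 - 255*1/204)**2 = (264 - 5/4)**2 = (1051/4)**2 = 1104601/16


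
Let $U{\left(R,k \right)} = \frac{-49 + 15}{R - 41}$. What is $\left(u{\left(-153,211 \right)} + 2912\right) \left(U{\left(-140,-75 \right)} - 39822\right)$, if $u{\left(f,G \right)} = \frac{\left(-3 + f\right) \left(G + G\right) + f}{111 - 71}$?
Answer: $- \frac{18197761763}{362} \approx -5.027 \cdot 10^{7}$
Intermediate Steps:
$U{\left(R,k \right)} = - \frac{34}{-41 + R}$
$u{\left(f,G \right)} = \frac{f}{40} + \frac{G \left(-3 + f\right)}{20}$ ($u{\left(f,G \right)} = \frac{\left(-3 + f\right) 2 G + f}{40} = \left(2 G \left(-3 + f\right) + f\right) \frac{1}{40} = \left(f + 2 G \left(-3 + f\right)\right) \frac{1}{40} = \frac{f}{40} + \frac{G \left(-3 + f\right)}{20}$)
$\left(u{\left(-153,211 \right)} + 2912\right) \left(U{\left(-140,-75 \right)} - 39822\right) = \left(\left(\left(- \frac{3}{20}\right) 211 + \frac{1}{40} \left(-153\right) + \frac{1}{20} \cdot 211 \left(-153\right)\right) + 2912\right) \left(- \frac{34}{-41 - 140} - 39822\right) = \left(\left(- \frac{633}{20} - \frac{153}{40} - \frac{32283}{20}\right) + 2912\right) \left(- \frac{34}{-181} - 39822\right) = \left(- \frac{13197}{8} + 2912\right) \left(\left(-34\right) \left(- \frac{1}{181}\right) - 39822\right) = \frac{10099 \left(\frac{34}{181} - 39822\right)}{8} = \frac{10099}{8} \left(- \frac{7207748}{181}\right) = - \frac{18197761763}{362}$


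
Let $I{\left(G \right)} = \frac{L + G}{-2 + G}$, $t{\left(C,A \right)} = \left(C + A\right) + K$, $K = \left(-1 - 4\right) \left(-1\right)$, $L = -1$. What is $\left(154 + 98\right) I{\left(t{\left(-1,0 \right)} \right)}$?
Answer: $378$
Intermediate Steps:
$K = 5$ ($K = \left(-5\right) \left(-1\right) = 5$)
$t{\left(C,A \right)} = 5 + A + C$ ($t{\left(C,A \right)} = \left(C + A\right) + 5 = \left(A + C\right) + 5 = 5 + A + C$)
$I{\left(G \right)} = \frac{-1 + G}{-2 + G}$
$\left(154 + 98\right) I{\left(t{\left(-1,0 \right)} \right)} = \left(154 + 98\right) \frac{-1 + \left(5 + 0 - 1\right)}{-2 + \left(5 + 0 - 1\right)} = 252 \frac{-1 + 4}{-2 + 4} = 252 \cdot \frac{1}{2} \cdot 3 = 252 \cdot \frac{3}{2} = 378$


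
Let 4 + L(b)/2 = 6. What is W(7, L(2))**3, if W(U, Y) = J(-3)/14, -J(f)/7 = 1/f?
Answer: 1/216 ≈ 0.0046296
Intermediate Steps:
L(b) = 4 (L(b) = -8 + 2*6 = -8 + 12 = 4)
J(f) = -7/f
W(U, Y) = 1/6 (W(U, Y) = -7/(-3)/14 = -7*(-1/3)*(1/14) = (7/3)*(1/14) = 1/6)
W(7, L(2))**3 = (1/6)**3 = 1/216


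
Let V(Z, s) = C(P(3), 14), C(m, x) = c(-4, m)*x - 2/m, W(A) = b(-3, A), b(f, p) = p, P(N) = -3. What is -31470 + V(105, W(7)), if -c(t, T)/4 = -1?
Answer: -94240/3 ≈ -31413.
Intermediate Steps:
c(t, T) = 4 (c(t, T) = -4*(-1) = 4)
W(A) = A
C(m, x) = -2/m + 4*x (C(m, x) = 4*x - 2/m = -2/m + 4*x)
V(Z, s) = 170/3 (V(Z, s) = -2/(-3) + 4*14 = -2*(-⅓) + 56 = ⅔ + 56 = 170/3)
-31470 + V(105, W(7)) = -31470 + 170/3 = -94240/3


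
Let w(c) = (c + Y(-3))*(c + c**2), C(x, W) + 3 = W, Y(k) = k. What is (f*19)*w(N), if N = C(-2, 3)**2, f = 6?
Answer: 0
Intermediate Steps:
C(x, W) = -3 + W
N = 0 (N = (-3 + 3)**2 = 0**2 = 0)
w(c) = (-3 + c)*(c + c**2) (w(c) = (c - 3)*(c + c**2) = (-3 + c)*(c + c**2))
(f*19)*w(N) = (6*19)*(0*(-3 + 0**2 - 2*0)) = 114*(0*(-3 + 0 + 0)) = 114*(0*(-3)) = 114*0 = 0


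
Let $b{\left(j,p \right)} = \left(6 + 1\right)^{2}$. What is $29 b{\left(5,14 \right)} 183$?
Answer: $260043$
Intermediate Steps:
$b{\left(j,p \right)} = 49$ ($b{\left(j,p \right)} = 7^{2} = 49$)
$29 b{\left(5,14 \right)} 183 = 29 \cdot 49 \cdot 183 = 1421 \cdot 183 = 260043$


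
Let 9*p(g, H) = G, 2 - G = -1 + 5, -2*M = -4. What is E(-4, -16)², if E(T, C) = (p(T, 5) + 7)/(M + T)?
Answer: 3721/324 ≈ 11.485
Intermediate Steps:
M = 2 (M = -½*(-4) = 2)
G = -2 (G = 2 - (-1 + 5) = 2 - 1*4 = 2 - 4 = -2)
p(g, H) = -2/9 (p(g, H) = (⅑)*(-2) = -2/9)
E(T, C) = 61/(9*(2 + T)) (E(T, C) = (-2/9 + 7)/(2 + T) = 61/(9*(2 + T)))
E(-4, -16)² = (61/(9*(2 - 4)))² = ((61/9)/(-2))² = ((61/9)*(-½))² = (-61/18)² = 3721/324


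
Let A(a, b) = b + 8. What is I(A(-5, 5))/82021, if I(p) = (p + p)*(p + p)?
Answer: 676/82021 ≈ 0.0082418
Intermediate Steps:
A(a, b) = 8 + b
I(p) = 4*p² (I(p) = (2*p)*(2*p) = 4*p²)
I(A(-5, 5))/82021 = (4*(8 + 5)²)/82021 = (4*13²)*(1/82021) = (4*169)*(1/82021) = 676*(1/82021) = 676/82021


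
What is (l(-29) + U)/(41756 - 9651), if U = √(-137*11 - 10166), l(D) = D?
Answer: -29/32105 + 3*I*√1297/32105 ≈ -0.00090329 + 0.0033653*I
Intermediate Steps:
U = 3*I*√1297 (U = √(-1507 - 10166) = √(-11673) = 3*I*√1297 ≈ 108.04*I)
(l(-29) + U)/(41756 - 9651) = (-29 + 3*I*√1297)/(41756 - 9651) = (-29 + 3*I*√1297)/32105 = (-29 + 3*I*√1297)*(1/32105) = -29/32105 + 3*I*√1297/32105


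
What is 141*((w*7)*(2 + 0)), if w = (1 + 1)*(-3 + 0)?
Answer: -11844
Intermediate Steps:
w = -6 (w = 2*(-3) = -6)
141*((w*7)*(2 + 0)) = 141*((-6*7)*(2 + 0)) = 141*(-42*2) = 141*(-84) = -11844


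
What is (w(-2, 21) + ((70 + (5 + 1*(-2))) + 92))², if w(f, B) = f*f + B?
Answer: 36100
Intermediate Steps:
w(f, B) = B + f² (w(f, B) = f² + B = B + f²)
(w(-2, 21) + ((70 + (5 + 1*(-2))) + 92))² = ((21 + (-2)²) + ((70 + (5 + 1*(-2))) + 92))² = ((21 + 4) + ((70 + (5 - 2)) + 92))² = (25 + ((70 + 3) + 92))² = (25 + (73 + 92))² = (25 + 165)² = 190² = 36100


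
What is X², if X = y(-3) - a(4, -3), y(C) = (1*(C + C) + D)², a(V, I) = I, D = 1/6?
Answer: 1776889/1296 ≈ 1371.1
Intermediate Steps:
D = ⅙ ≈ 0.16667
y(C) = (⅙ + 2*C)² (y(C) = (1*(C + C) + ⅙)² = (1*(2*C) + ⅙)² = (2*C + ⅙)² = (⅙ + 2*C)²)
X = 1333/36 (X = (1 + 12*(-3))²/36 - 1*(-3) = (1 - 36)²/36 + 3 = (1/36)*(-35)² + 3 = (1/36)*1225 + 3 = 1225/36 + 3 = 1333/36 ≈ 37.028)
X² = (1333/36)² = 1776889/1296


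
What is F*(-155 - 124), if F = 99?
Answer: -27621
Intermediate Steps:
F*(-155 - 124) = 99*(-155 - 124) = 99*(-279) = -27621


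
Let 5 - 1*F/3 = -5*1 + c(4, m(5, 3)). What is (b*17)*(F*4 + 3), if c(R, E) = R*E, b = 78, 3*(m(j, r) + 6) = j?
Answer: 438906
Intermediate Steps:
m(j, r) = -6 + j/3
c(R, E) = E*R
F = 82 (F = 15 - 3*(-5*1 + (-6 + (⅓)*5)*4) = 15 - 3*(-5 + (-6 + 5/3)*4) = 15 - 3*(-5 - 13/3*4) = 15 - 3*(-5 - 52/3) = 15 - 3*(-67/3) = 15 + 67 = 82)
(b*17)*(F*4 + 3) = (78*17)*(82*4 + 3) = 1326*(328 + 3) = 1326*331 = 438906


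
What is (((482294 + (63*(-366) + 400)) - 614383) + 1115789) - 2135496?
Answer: -1174454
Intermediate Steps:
(((482294 + (63*(-366) + 400)) - 614383) + 1115789) - 2135496 = (((482294 + (-23058 + 400)) - 614383) + 1115789) - 2135496 = (((482294 - 22658) - 614383) + 1115789) - 2135496 = ((459636 - 614383) + 1115789) - 2135496 = (-154747 + 1115789) - 2135496 = 961042 - 2135496 = -1174454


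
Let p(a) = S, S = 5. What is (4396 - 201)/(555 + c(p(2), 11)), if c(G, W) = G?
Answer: 839/112 ≈ 7.4911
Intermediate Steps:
p(a) = 5
(4396 - 201)/(555 + c(p(2), 11)) = (4396 - 201)/(555 + 5) = 4195/560 = 4195*(1/560) = 839/112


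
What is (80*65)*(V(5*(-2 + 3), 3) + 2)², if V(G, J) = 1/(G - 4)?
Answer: 46800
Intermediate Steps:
V(G, J) = 1/(-4 + G)
(80*65)*(V(5*(-2 + 3), 3) + 2)² = (80*65)*(1/(-4 + 5*(-2 + 3)) + 2)² = 5200*(1/(-4 + 5*1) + 2)² = 5200*(1/(-4 + 5) + 2)² = 5200*(1/1 + 2)² = 5200*(1 + 2)² = 5200*3² = 5200*9 = 46800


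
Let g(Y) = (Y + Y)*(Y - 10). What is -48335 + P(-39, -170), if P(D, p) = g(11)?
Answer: -48313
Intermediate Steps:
g(Y) = 2*Y*(-10 + Y) (g(Y) = (2*Y)*(-10 + Y) = 2*Y*(-10 + Y))
P(D, p) = 22 (P(D, p) = 2*11*(-10 + 11) = 2*11*1 = 22)
-48335 + P(-39, -170) = -48335 + 22 = -48313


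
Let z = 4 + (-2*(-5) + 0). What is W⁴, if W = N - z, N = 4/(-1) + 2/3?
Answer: 7311616/81 ≈ 90267.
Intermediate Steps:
N = -10/3 (N = 4*(-1) + 2*(⅓) = -4 + ⅔ = -10/3 ≈ -3.3333)
z = 14 (z = 4 + (10 + 0) = 4 + 10 = 14)
W = -52/3 (W = -10/3 - 1*14 = -10/3 - 14 = -52/3 ≈ -17.333)
W⁴ = (-52/3)⁴ = 7311616/81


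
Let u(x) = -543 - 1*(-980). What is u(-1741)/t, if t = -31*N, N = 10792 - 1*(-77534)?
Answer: -437/2738106 ≈ -0.00015960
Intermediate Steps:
u(x) = 437 (u(x) = -543 + 980 = 437)
N = 88326 (N = 10792 + 77534 = 88326)
t = -2738106 (t = -31*88326 = -2738106)
u(-1741)/t = 437/(-2738106) = 437*(-1/2738106) = -437/2738106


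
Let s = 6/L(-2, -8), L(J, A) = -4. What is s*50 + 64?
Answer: -11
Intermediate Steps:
s = -3/2 (s = 6/(-4) = 6*(-1/4) = -3/2 ≈ -1.5000)
s*50 + 64 = -3/2*50 + 64 = -75 + 64 = -11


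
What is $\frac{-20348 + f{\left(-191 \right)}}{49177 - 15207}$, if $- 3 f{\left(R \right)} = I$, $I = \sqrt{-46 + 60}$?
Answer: $- \frac{10174}{16985} - \frac{\sqrt{14}}{101910} \approx -0.59904$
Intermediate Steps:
$I = \sqrt{14} \approx 3.7417$
$f{\left(R \right)} = - \frac{\sqrt{14}}{3}$
$\frac{-20348 + f{\left(-191 \right)}}{49177 - 15207} = \frac{-20348 - \frac{\sqrt{14}}{3}}{49177 - 15207} = \frac{-20348 - \frac{\sqrt{14}}{3}}{33970} = \left(-20348 - \frac{\sqrt{14}}{3}\right) \frac{1}{33970} = - \frac{10174}{16985} - \frac{\sqrt{14}}{101910}$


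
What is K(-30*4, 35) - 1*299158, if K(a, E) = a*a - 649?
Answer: -285407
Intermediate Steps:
K(a, E) = -649 + a² (K(a, E) = a² - 649 = -649 + a²)
K(-30*4, 35) - 1*299158 = (-649 + (-30*4)²) - 1*299158 = (-649 + (-120)²) - 299158 = (-649 + 14400) - 299158 = 13751 - 299158 = -285407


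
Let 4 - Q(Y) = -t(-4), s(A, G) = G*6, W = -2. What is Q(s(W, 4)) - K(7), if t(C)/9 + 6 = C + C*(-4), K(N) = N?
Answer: 51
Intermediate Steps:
s(A, G) = 6*G
t(C) = -54 - 27*C (t(C) = -54 + 9*(C + C*(-4)) = -54 + 9*(C - 4*C) = -54 + 9*(-3*C) = -54 - 27*C)
Q(Y) = 58 (Q(Y) = 4 - (-1)*(-54 - 27*(-4)) = 4 - (-1)*(-54 + 108) = 4 - (-1)*54 = 4 - 1*(-54) = 4 + 54 = 58)
Q(s(W, 4)) - K(7) = 58 - 1*7 = 58 - 7 = 51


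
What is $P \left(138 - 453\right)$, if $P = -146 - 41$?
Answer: $58905$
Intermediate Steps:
$P = -187$ ($P = -146 - 41 = -187$)
$P \left(138 - 453\right) = - 187 \left(138 - 453\right) = \left(-187\right) \left(-315\right) = 58905$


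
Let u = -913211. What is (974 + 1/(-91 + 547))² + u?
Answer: 7375338529/207936 ≈ 35469.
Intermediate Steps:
(974 + 1/(-91 + 547))² + u = (974 + 1/(-91 + 547))² - 913211 = (974 + 1/456)² - 913211 = (444145/456)² - 913211 = 197264781025/207936 - 913211 = 7375338529/207936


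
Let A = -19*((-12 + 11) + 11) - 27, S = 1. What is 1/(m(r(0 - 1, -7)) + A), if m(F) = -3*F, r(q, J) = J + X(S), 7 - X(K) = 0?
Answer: -1/217 ≈ -0.0046083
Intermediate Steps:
X(K) = 7 (X(K) = 7 - 1*0 = 7 + 0 = 7)
r(q, J) = 7 + J (r(q, J) = J + 7 = 7 + J)
A = -217 (A = -19*(-1 + 11) - 27 = -19*10 - 27 = -190 - 27 = -217)
1/(m(r(0 - 1, -7)) + A) = 1/(-3*(7 - 7) - 217) = 1/(-3*0 - 217) = 1/(0 - 217) = 1/(-217) = -1/217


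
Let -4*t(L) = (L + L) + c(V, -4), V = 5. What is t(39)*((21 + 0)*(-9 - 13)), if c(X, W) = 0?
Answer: 9009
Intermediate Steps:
t(L) = -L/2 (t(L) = -((L + L) + 0)/4 = -(2*L + 0)/4 = -L/2)
t(39)*((21 + 0)*(-9 - 13)) = (-½*39)*((21 + 0)*(-9 - 13)) = -819*(-22)/2 = -39/2*(-462) = 9009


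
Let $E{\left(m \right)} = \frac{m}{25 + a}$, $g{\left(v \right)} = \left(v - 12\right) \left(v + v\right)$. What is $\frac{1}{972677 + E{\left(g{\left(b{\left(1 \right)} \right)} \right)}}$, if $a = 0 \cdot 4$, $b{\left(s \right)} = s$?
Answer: $\frac{25}{24316903} \approx 1.0281 \cdot 10^{-6}$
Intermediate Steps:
$g{\left(v \right)} = 2 v \left(-12 + v\right)$ ($g{\left(v \right)} = \left(-12 + v\right) 2 v = 2 v \left(-12 + v\right)$)
$a = 0$
$E{\left(m \right)} = \frac{m}{25}$ ($E{\left(m \right)} = \frac{m}{25 + 0} = \frac{m}{25}$)
$\frac{1}{972677 + E{\left(g{\left(b{\left(1 \right)} \right)} \right)}} = \frac{1}{972677 + \frac{2 \cdot 1 \left(-12 + 1\right)}{25}} = \frac{1}{972677 + \frac{2 \cdot 1 \left(-11\right)}{25}} = \frac{1}{972677 + \frac{1}{25} \left(-22\right)} = \frac{1}{972677 - \frac{22}{25}} = \frac{1}{\frac{24316903}{25}} = \frac{25}{24316903}$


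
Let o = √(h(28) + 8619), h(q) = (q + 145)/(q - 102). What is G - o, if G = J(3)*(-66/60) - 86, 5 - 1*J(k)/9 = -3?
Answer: -826/5 - √47184842/74 ≈ -258.03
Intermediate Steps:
J(k) = 72 (J(k) = 45 - 9*(-3) = 45 + 27 = 72)
h(q) = (145 + q)/(-102 + q)
o = √47184842/74 (o = √((145 + 28)/(-102 + 28) + 8619) = √(173/(-74) + 8619) = √(-1/74*173 + 8619) = √(-173/74 + 8619) = √(637633/74) = √47184842/74 ≈ 92.826)
G = -826/5 (G = 72*(-66/60) - 86 = 72*(-66*1/60) - 86 = 72*(-11/10) - 86 = -396/5 - 86 = -826/5 ≈ -165.20)
G - o = -826/5 - √47184842/74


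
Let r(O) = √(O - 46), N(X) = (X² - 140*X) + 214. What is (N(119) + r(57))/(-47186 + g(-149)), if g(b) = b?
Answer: 457/9467 - √11/47335 ≈ 0.048203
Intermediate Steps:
N(X) = 214 + X² - 140*X
r(O) = √(-46 + O)
(N(119) + r(57))/(-47186 + g(-149)) = ((214 + 119² - 140*119) + √(-46 + 57))/(-47186 - 149) = ((214 + 14161 - 16660) + √11)/(-47335) = (-2285 + √11)*(-1/47335) = 457/9467 - √11/47335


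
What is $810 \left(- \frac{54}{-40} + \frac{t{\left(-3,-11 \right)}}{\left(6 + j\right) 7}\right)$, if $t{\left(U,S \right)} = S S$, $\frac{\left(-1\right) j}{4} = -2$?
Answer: $\frac{205173}{98} \approx 2093.6$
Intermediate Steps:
$j = 8$ ($j = \left(-4\right) \left(-2\right) = 8$)
$t{\left(U,S \right)} = S^{2}$
$810 \left(- \frac{54}{-40} + \frac{t{\left(-3,-11 \right)}}{\left(6 + j\right) 7}\right) = 810 \left(- \frac{54}{-40} + \frac{\left(-11\right)^{2}}{\left(6 + 8\right) 7}\right) = 810 \left(\left(-54\right) \left(- \frac{1}{40}\right) + \frac{121}{14 \cdot 7}\right) = 810 \left(\frac{27}{20} + \frac{121}{98}\right) = 810 \cdot \frac{2533}{980} = \frac{205173}{98}$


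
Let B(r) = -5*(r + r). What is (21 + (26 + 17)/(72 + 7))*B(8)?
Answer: -136160/79 ≈ -1723.5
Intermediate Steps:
B(r) = -10*r
(21 + (26 + 17)/(72 + 7))*B(8) = (21 + (26 + 17)/(72 + 7))*(-10*8) = (21 + 43/79)*(-80) = (1702/79)*(-80) = -136160/79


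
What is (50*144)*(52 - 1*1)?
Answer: 367200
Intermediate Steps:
(50*144)*(52 - 1*1) = 7200*(52 - 1) = 7200*51 = 367200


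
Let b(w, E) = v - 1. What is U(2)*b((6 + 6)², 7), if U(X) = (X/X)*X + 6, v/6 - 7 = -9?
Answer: -104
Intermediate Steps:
v = -12 (v = 42 + 6*(-9) = 42 - 54 = -12)
b(w, E) = -13 (b(w, E) = -12 - 1 = -13)
U(X) = 6 + X (U(X) = 1*X + 6 = X + 6 = 6 + X)
U(2)*b((6 + 6)², 7) = (6 + 2)*(-13) = 8*(-13) = -104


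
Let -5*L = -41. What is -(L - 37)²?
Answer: -20736/25 ≈ -829.44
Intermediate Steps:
L = 41/5 (L = -⅕*(-41) = 41/5 ≈ 8.2000)
-(L - 37)² = -(41/5 - 37)² = -(-144/5)² = -1*20736/25 = -20736/25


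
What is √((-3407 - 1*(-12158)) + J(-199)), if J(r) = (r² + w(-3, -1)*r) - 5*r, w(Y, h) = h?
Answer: √49546 ≈ 222.59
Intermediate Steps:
J(r) = r² - 6*r (J(r) = (r² - r) - 5*r = r² - 6*r)
√((-3407 - 1*(-12158)) + J(-199)) = √((-3407 - 1*(-12158)) - 199*(-6 - 199)) = √((-3407 + 12158) - 199*(-205)) = √(8751 + 40795) = √49546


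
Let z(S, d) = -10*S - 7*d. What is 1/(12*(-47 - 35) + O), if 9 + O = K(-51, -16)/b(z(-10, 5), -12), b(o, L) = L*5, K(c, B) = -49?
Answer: -60/59531 ≈ -0.0010079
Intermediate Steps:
b(o, L) = 5*L
O = -491/60 (O = -9 - 49/(5*(-12)) = -9 - 49/(-60) = -9 - 49*(-1/60) = -9 + 49/60 = -491/60 ≈ -8.1833)
1/(12*(-47 - 35) + O) = 1/(12*(-47 - 35) - 491/60) = 1/(12*(-82) - 491/60) = 1/(-984 - 491/60) = 1/(-59531/60) = -60/59531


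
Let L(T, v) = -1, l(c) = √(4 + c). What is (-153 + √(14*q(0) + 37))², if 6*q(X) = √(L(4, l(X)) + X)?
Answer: (459 - √3*√(111 + 7*I))²/9 ≈ 21584.0 - 56.328*I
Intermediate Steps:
q(X) = √(-1 + X)/6
(-153 + √(14*q(0) + 37))² = (-153 + √(14*(√(-1 + 0)/6) + 37))² = (-153 + √(14*(√(-1)/6) + 37))² = (-153 + √(14*(I/6) + 37))² = (-153 + √(7*I/3 + 37))² = (-153 + √(37 + 7*I/3))²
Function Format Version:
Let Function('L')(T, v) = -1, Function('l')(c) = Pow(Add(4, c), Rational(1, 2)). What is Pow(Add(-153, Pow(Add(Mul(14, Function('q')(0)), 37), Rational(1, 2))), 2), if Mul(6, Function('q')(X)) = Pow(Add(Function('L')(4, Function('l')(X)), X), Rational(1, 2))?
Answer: Mul(Rational(1, 9), Pow(Add(459, Mul(-1, Pow(3, Rational(1, 2)), Pow(Add(111, Mul(7, I)), Rational(1, 2)))), 2)) ≈ Add(21584., Mul(-56.328, I))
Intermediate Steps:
Function('q')(X) = Mul(Rational(1, 6), Pow(Add(-1, X), Rational(1, 2)))
Pow(Add(-153, Pow(Add(Mul(14, Function('q')(0)), 37), Rational(1, 2))), 2) = Pow(Add(-153, Pow(Add(Mul(14, Mul(Rational(1, 6), Pow(Add(-1, 0), Rational(1, 2)))), 37), Rational(1, 2))), 2) = Pow(Add(-153, Pow(Add(Mul(14, Mul(Rational(1, 6), Pow(-1, Rational(1, 2)))), 37), Rational(1, 2))), 2) = Pow(Add(-153, Pow(Add(Mul(14, Mul(Rational(1, 6), I)), 37), Rational(1, 2))), 2) = Pow(Add(-153, Pow(Add(Mul(Rational(7, 3), I), 37), Rational(1, 2))), 2) = Pow(Add(-153, Pow(Add(37, Mul(Rational(7, 3), I)), Rational(1, 2))), 2)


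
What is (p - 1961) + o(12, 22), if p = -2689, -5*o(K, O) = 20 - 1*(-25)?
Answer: -4659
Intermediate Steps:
o(K, O) = -9 (o(K, O) = -(20 - 1*(-25))/5 = -(20 + 25)/5 = -1/5*45 = -9)
(p - 1961) + o(12, 22) = (-2689 - 1961) - 9 = -4650 - 9 = -4659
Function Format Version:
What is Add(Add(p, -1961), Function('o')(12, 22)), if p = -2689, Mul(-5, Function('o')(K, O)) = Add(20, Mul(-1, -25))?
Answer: -4659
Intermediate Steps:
Function('o')(K, O) = -9 (Function('o')(K, O) = Mul(Rational(-1, 5), Add(20, Mul(-1, -25))) = Mul(Rational(-1, 5), Add(20, 25)) = Mul(Rational(-1, 5), 45) = -9)
Add(Add(p, -1961), Function('o')(12, 22)) = Add(Add(-2689, -1961), -9) = Add(-4650, -9) = -4659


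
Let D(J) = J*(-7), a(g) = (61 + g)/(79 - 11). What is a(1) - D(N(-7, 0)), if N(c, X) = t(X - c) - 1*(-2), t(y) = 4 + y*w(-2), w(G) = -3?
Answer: -3539/34 ≈ -104.09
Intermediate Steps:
t(y) = 4 - 3*y (t(y) = 4 + y*(-3) = 4 - 3*y)
a(g) = 61/68 + g/68 (a(g) = (61 + g)/68 = (61 + g)*(1/68) = 61/68 + g/68)
N(c, X) = 6 - 3*X + 3*c (N(c, X) = (4 - 3*(X - c)) - 1*(-2) = (4 + (-3*X + 3*c)) + 2 = (4 - 3*X + 3*c) + 2 = 6 - 3*X + 3*c)
D(J) = -7*J
a(1) - D(N(-7, 0)) = (61/68 + (1/68)*1) - (-7)*(6 - 3*0 + 3*(-7)) = (61/68 + 1/68) - (-7)*(6 + 0 - 21) = 31/34 - (-7)*(-15) = 31/34 - 1*105 = 31/34 - 105 = -3539/34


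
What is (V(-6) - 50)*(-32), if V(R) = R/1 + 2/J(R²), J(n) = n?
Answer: 16112/9 ≈ 1790.2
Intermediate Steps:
V(R) = R + 2/R² (V(R) = R/1 + 2/(R²) = R*1 + 2/R² = R + 2/R²)
(V(-6) - 50)*(-32) = ((-6 + 2/(-6)²) - 50)*(-32) = ((-6 + 2*(1/36)) - 50)*(-32) = ((-6 + 1/18) - 50)*(-32) = (-107/18 - 50)*(-32) = -1007/18*(-32) = 16112/9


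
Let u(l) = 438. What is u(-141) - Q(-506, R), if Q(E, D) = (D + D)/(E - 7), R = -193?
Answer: 224308/513 ≈ 437.25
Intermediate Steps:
Q(E, D) = 2*D/(-7 + E) (Q(E, D) = (2*D)/(-7 + E) = 2*D/(-7 + E))
u(-141) - Q(-506, R) = 438 - 2*(-193)/(-7 - 506) = 438 - 2*(-193)/(-513) = 438 - 2*(-193)*(-1)/513 = 438 - 1*386/513 = 438 - 386/513 = 224308/513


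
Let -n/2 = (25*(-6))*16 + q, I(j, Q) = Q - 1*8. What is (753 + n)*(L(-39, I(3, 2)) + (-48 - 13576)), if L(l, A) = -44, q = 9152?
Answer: 174280668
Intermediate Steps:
I(j, Q) = -8 + Q (I(j, Q) = Q - 8 = -8 + Q)
n = -13504 (n = -2*((25*(-6))*16 + 9152) = -2*(-150*16 + 9152) = -2*(-2400 + 9152) = -2*6752 = -13504)
(753 + n)*(L(-39, I(3, 2)) + (-48 - 13576)) = (753 - 13504)*(-44 + (-48 - 13576)) = -12751*(-44 - 13624) = -12751*(-13668) = 174280668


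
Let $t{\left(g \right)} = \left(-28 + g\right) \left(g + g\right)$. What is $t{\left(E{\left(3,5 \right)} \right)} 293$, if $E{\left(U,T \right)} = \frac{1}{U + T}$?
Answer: $- \frac{65339}{32} \approx -2041.8$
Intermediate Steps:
$E{\left(U,T \right)} = \frac{1}{T + U}$
$t{\left(g \right)} = 2 g \left(-28 + g\right)$ ($t{\left(g \right)} = \left(-28 + g\right) 2 g = 2 g \left(-28 + g\right)$)
$t{\left(E{\left(3,5 \right)} \right)} 293 = \frac{2 \left(-28 + \frac{1}{5 + 3}\right)}{5 + 3} \cdot 293 = \frac{2 \left(-28 + \frac{1}{8}\right)}{8} \cdot 293 = 2 \cdot \frac{1}{8} \left(-28 + \frac{1}{8}\right) 293 = 2 \cdot \frac{1}{8} \left(- \frac{223}{8}\right) 293 = \left(- \frac{223}{32}\right) 293 = - \frac{65339}{32}$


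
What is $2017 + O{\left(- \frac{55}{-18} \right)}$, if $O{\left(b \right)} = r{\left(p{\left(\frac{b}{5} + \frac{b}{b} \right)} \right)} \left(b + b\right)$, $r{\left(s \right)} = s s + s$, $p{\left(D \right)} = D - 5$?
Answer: $\frac{6025837}{2916} \approx 2066.5$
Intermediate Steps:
$p{\left(D \right)} = -5 + D$
$r{\left(s \right)} = s + s^{2}$ ($r{\left(s \right)} = s^{2} + s = s + s^{2}$)
$O{\left(b \right)} = 2 b \left(-4 + \frac{b}{5}\right) \left(-3 + \frac{b}{5}\right)$ ($O{\left(b \right)} = \left(-5 + \left(\frac{b}{5} + \frac{b}{b}\right)\right) \left(1 - \left(5 - \frac{b}{5} - \frac{b}{b}\right)\right) \left(b + b\right) = \left(-5 + \left(b \frac{1}{5} + 1\right)\right) \left(1 + \left(-5 + \left(b \frac{1}{5} + 1\right)\right)\right) 2 b = \left(-5 + \left(\frac{b}{5} + 1\right)\right) \left(1 + \left(-5 + \left(\frac{b}{5} + 1\right)\right)\right) 2 b = \left(-5 + \left(1 + \frac{b}{5}\right)\right) \left(1 + \left(-5 + \left(1 + \frac{b}{5}\right)\right)\right) 2 b = \left(-4 + \frac{b}{5}\right) \left(1 + \left(-4 + \frac{b}{5}\right)\right) 2 b = \left(-4 + \frac{b}{5}\right) \left(-3 + \frac{b}{5}\right) 2 b = 2 b \left(-4 + \frac{b}{5}\right) \left(-3 + \frac{b}{5}\right)$)
$2017 + O{\left(- \frac{55}{-18} \right)} = 2017 + \frac{2 \left(- \frac{55}{-18}\right) \left(-20 - \frac{55}{-18}\right) \left(-15 - \frac{55}{-18}\right)}{25} = 2017 + \frac{2 \left(\left(-55\right) \left(- \frac{1}{18}\right)\right) \left(-20 - - \frac{55}{18}\right) \left(-15 - - \frac{55}{18}\right)}{25} = 2017 + \frac{2}{25} \cdot \frac{55}{18} \left(-20 + \frac{55}{18}\right) \left(-15 + \frac{55}{18}\right) = 2017 + \frac{2}{25} \cdot \frac{55}{18} \left(- \frac{305}{18}\right) \left(- \frac{215}{18}\right) = 2017 + \frac{144265}{2916} = \frac{6025837}{2916}$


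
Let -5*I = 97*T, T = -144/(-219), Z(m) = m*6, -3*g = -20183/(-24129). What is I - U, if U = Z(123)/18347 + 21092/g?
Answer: 10222633603750254/135158587865 ≈ 75634.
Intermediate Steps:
g = -20183/72387 (g = -(-20183)/(3*(-24129)) = -(-20183)*(-1)/(3*24129) = -⅓*20183/24129 = -20183/72387 ≈ -0.27882)
Z(m) = 6*m
T = 48/73 (T = -144*(-1/219) = 48/73 ≈ 0.65753)
U = -28011938928534/370297501 (U = (6*123)/18347 + 21092/(-20183/72387) = 738*(1/18347) + 21092*(-72387/20183) = 738/18347 - 1526786604/20183 = -28011938928534/370297501 ≈ -75647.)
I = -4656/365 (I = -97*48/(5*73) = -⅕*4656/73 = -4656/365 ≈ -12.756)
I - U = -4656/365 - 1*(-28011938928534/370297501) = -4656/365 + 28011938928534/370297501 = 10222633603750254/135158587865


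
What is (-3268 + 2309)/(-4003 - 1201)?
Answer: 959/5204 ≈ 0.18428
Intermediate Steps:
(-3268 + 2309)/(-4003 - 1201) = -959/(-5204) = -959*(-1/5204) = 959/5204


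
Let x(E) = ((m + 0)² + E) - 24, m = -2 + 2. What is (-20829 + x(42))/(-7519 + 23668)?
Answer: -991/769 ≈ -1.2887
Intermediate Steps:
m = 0
x(E) = -24 + E (x(E) = ((0 + 0)² + E) - 24 = (0² + E) - 24 = (0 + E) - 24 = E - 24 = -24 + E)
(-20829 + x(42))/(-7519 + 23668) = (-20829 + (-24 + 42))/(-7519 + 23668) = (-20829 + 18)/16149 = -20811*1/16149 = -991/769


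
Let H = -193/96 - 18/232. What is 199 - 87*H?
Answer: 12181/32 ≈ 380.66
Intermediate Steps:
H = -5813/2784 (H = -193*1/96 - 18*1/232 = -193/96 - 9/116 = -5813/2784 ≈ -2.0880)
199 - 87*H = 199 - 87*(-5813/2784) = 199 + 5813/32 = 12181/32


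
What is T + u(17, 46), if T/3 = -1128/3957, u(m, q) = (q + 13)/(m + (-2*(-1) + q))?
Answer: 4501/85735 ≈ 0.052499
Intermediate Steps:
u(m, q) = (13 + q)/(2 + m + q) (u(m, q) = (13 + q)/(m + (2 + q)) = (13 + q)/(2 + m + q))
T = -1128/1319 (T = 3*(-1128/3957) = 3*(-1128*1/3957) = 3*(-376/1319) = -1128/1319 ≈ -0.85519)
T + u(17, 46) = -1128/1319 + (13 + 46)/(2 + 17 + 46) = -1128/1319 + 59/65 = 4501/85735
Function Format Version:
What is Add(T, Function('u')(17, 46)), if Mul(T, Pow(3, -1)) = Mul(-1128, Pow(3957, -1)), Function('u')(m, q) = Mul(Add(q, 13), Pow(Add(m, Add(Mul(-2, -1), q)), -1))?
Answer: Rational(4501, 85735) ≈ 0.052499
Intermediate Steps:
Function('u')(m, q) = Mul(Pow(Add(2, m, q), -1), Add(13, q)) (Function('u')(m, q) = Mul(Add(13, q), Pow(Add(m, Add(2, q)), -1)) = Mul(Add(13, q), Pow(Add(2, m, q), -1)) = Mul(Pow(Add(2, m, q), -1), Add(13, q)))
T = Rational(-1128, 1319) (T = Mul(3, Mul(-1128, Pow(3957, -1))) = Mul(3, Mul(-1128, Rational(1, 3957))) = Mul(3, Rational(-376, 1319)) = Rational(-1128, 1319) ≈ -0.85519)
Add(T, Function('u')(17, 46)) = Add(Rational(-1128, 1319), Mul(Pow(Add(2, 17, 46), -1), Add(13, 46))) = Add(Rational(-1128, 1319), Mul(Pow(65, -1), 59)) = Add(Rational(-1128, 1319), Mul(Rational(1, 65), 59)) = Add(Rational(-1128, 1319), Rational(59, 65)) = Rational(4501, 85735)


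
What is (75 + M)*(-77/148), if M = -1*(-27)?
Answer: -3927/74 ≈ -53.068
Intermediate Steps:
M = 27
(75 + M)*(-77/148) = (75 + 27)*(-77/148) = 102*(-77*1/148) = 102*(-77/148) = -3927/74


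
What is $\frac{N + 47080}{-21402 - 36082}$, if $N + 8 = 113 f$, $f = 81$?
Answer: $- \frac{56225}{57484} \approx -0.9781$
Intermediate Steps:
$N = 9145$ ($N = -8 + 113 \cdot 81 = -8 + 9153 = 9145$)
$\frac{N + 47080}{-21402 - 36082} = \frac{9145 + 47080}{-21402 - 36082} = \frac{56225}{-57484} = 56225 \left(- \frac{1}{57484}\right) = - \frac{56225}{57484}$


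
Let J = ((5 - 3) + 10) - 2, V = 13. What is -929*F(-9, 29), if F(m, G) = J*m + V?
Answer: 71533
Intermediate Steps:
J = 10 (J = (2 + 10) - 2 = 12 - 2 = 10)
F(m, G) = 13 + 10*m (F(m, G) = 10*m + 13 = 13 + 10*m)
-929*F(-9, 29) = -929*(13 + 10*(-9)) = -929*(13 - 90) = -929*(-77) = 71533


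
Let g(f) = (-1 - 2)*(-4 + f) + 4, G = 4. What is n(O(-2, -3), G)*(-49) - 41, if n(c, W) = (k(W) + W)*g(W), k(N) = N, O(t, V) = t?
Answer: -1609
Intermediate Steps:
g(f) = 16 - 3*f (g(f) = -3*(-4 + f) + 4 = (12 - 3*f) + 4 = 16 - 3*f)
n(c, W) = 2*W*(16 - 3*W) (n(c, W) = (W + W)*(16 - 3*W) = (2*W)*(16 - 3*W) = 2*W*(16 - 3*W))
n(O(-2, -3), G)*(-49) - 41 = (2*4*(16 - 3*4))*(-49) - 41 = (2*4*(16 - 12))*(-49) - 41 = (2*4*4)*(-49) - 41 = 32*(-49) - 41 = -1568 - 41 = -1609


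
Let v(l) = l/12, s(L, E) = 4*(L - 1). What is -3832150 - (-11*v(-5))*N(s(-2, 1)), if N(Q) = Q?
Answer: -3832095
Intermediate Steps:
s(L, E) = -4 + 4*L (s(L, E) = 4*(-1 + L) = -4 + 4*L)
v(l) = l/12 (v(l) = l*(1/12) = l/12)
-3832150 - (-11*v(-5))*N(s(-2, 1)) = -3832150 - (-11*(-5)/12)*(-4 + 4*(-2)) = -3832150 - (-11*(-5/12))*(-4 - 8) = -3832150 - 55*(-12)/12 = -3832150 - 1*(-55) = -3832150 + 55 = -3832095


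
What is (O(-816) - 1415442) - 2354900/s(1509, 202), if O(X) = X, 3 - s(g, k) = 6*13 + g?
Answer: -560249443/396 ≈ -1.4148e+6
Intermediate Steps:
s(g, k) = -75 - g (s(g, k) = 3 - (6*13 + g) = 3 - (78 + g) = 3 + (-78 - g) = -75 - g)
(O(-816) - 1415442) - 2354900/s(1509, 202) = (-816 - 1415442) - 2354900/(-75 - 1*1509) = -1416258 - 2354900/(-75 - 1509) = -1416258 - 2354900/(-1584) = -1416258 - 2354900*(-1/1584) = -1416258 + 588725/396 = -560249443/396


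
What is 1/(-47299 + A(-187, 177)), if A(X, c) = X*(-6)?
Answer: -1/46177 ≈ -2.1656e-5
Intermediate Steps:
A(X, c) = -6*X
1/(-47299 + A(-187, 177)) = 1/(-47299 - 6*(-187)) = 1/(-47299 + 1122) = 1/(-46177) = -1/46177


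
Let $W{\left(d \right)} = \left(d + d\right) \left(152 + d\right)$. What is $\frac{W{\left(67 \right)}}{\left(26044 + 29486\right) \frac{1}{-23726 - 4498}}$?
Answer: $- \frac{46014528}{3085} \approx -14916.0$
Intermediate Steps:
$W{\left(d \right)} = 2 d \left(152 + d\right)$
$\frac{W{\left(67 \right)}}{\left(26044 + 29486\right) \frac{1}{-23726 - 4498}} = \frac{2 \cdot 67 \left(152 + 67\right)}{\left(26044 + 29486\right) \frac{1}{-23726 - 4498}} = \frac{2 \cdot 67 \cdot 219}{55530 \frac{1}{-28224}} = \frac{29346}{55530 \left(- \frac{1}{28224}\right)} = \frac{29346}{- \frac{3085}{1568}} = 29346 \left(- \frac{1568}{3085}\right) = - \frac{46014528}{3085}$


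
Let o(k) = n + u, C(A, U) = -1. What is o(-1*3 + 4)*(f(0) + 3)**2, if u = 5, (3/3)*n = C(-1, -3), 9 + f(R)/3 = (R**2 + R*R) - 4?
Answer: 5184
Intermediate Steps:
f(R) = -39 + 6*R**2 (f(R) = -27 + 3*((R**2 + R*R) - 4) = -27 + 3*((R**2 + R**2) - 4) = -27 + 3*(2*R**2 - 4) = -27 + 3*(-4 + 2*R**2) = -27 + (-12 + 6*R**2) = -39 + 6*R**2)
n = -1
o(k) = 4 (o(k) = -1 + 5 = 4)
o(-1*3 + 4)*(f(0) + 3)**2 = 4*((-39 + 6*0**2) + 3)**2 = 4*((-39 + 6*0) + 3)**2 = 4*((-39 + 0) + 3)**2 = 4*(-39 + 3)**2 = 4*(-36)**2 = 4*1296 = 5184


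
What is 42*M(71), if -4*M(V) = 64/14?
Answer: -48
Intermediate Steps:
M(V) = -8/7 (M(V) = -16/14 = -¼*32/7 = -8/7)
42*M(71) = 42*(-8/7) = -48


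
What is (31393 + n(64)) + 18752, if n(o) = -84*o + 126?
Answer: 44895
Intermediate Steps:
n(o) = 126 - 84*o
(31393 + n(64)) + 18752 = (31393 + (126 - 84*64)) + 18752 = (31393 + (126 - 5376)) + 18752 = (31393 - 5250) + 18752 = 26143 + 18752 = 44895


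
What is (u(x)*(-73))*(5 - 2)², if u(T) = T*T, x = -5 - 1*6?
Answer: -79497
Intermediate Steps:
x = -11 (x = -5 - 6 = -11)
u(T) = T²
(u(x)*(-73))*(5 - 2)² = ((-11)²*(-73))*(5 - 2)² = (121*(-73))*3² = -8833*9 = -79497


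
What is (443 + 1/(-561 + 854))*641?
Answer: 83201800/293 ≈ 2.8397e+5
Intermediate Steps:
(443 + 1/(-561 + 854))*641 = (443 + 1/293)*641 = (129800/293)*641 = 83201800/293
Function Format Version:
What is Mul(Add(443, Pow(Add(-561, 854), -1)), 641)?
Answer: Rational(83201800, 293) ≈ 2.8397e+5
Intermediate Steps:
Mul(Add(443, Pow(Add(-561, 854), -1)), 641) = Mul(Add(443, Pow(293, -1)), 641) = Mul(Add(443, Rational(1, 293)), 641) = Mul(Rational(129800, 293), 641) = Rational(83201800, 293)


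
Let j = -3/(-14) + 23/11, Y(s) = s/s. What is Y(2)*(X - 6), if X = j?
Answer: -569/154 ≈ -3.6948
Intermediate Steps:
Y(s) = 1
j = 355/154 (j = -3*(-1/14) + 23*(1/11) = 3/14 + 23/11 = 355/154 ≈ 2.3052)
X = 355/154 ≈ 2.3052
Y(2)*(X - 6) = 1*(355/154 - 6) = 1*(-569/154) = -569/154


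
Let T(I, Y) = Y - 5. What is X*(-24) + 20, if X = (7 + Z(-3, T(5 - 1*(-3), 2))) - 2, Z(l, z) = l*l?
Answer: -316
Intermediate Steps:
T(I, Y) = -5 + Y
Z(l, z) = l²
X = 14 (X = (7 + (-3)²) - 2 = (7 + 9) - 2 = 16 - 2 = 14)
X*(-24) + 20 = 14*(-24) + 20 = -336 + 20 = -316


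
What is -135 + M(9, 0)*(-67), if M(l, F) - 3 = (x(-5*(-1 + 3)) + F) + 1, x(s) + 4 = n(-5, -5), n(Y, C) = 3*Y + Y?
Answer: 1205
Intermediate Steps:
n(Y, C) = 4*Y
x(s) = -24 (x(s) = -4 + 4*(-5) = -4 - 20 = -24)
M(l, F) = -20 + F (M(l, F) = 3 + ((-24 + F) + 1) = 3 + (-23 + F) = -20 + F)
-135 + M(9, 0)*(-67) = -135 + (-20 + 0)*(-67) = -135 - 20*(-67) = -135 + 1340 = 1205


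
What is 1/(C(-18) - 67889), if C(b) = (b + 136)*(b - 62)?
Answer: -1/77329 ≈ -1.2932e-5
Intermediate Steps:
C(b) = (-62 + b)*(136 + b) (C(b) = (136 + b)*(-62 + b) = (-62 + b)*(136 + b))
1/(C(-18) - 67889) = 1/((-8432 + (-18)² + 74*(-18)) - 67889) = 1/((-8432 + 324 - 1332) - 67889) = 1/(-9440 - 67889) = 1/(-77329) = -1/77329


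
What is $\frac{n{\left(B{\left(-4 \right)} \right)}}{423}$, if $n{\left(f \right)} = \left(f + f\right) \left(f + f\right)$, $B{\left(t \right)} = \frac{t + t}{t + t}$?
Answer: $\frac{4}{423} \approx 0.0094563$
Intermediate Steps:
$B{\left(t \right)} = 1$ ($B{\left(t \right)} = \frac{2 t}{2 t} = 2 t \frac{1}{2 t} = 1$)
$n{\left(f \right)} = 4 f^{2}$ ($n{\left(f \right)} = 2 f 2 f = 4 f^{2}$)
$\frac{n{\left(B{\left(-4 \right)} \right)}}{423} = \frac{4 \cdot 1^{2}}{423} = 4 \cdot 1 \cdot \frac{1}{423} = 4 \cdot \frac{1}{423} = \frac{4}{423}$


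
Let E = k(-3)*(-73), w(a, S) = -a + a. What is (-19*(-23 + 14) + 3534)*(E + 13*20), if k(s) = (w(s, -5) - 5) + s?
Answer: 3127020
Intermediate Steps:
w(a, S) = 0
k(s) = -5 + s (k(s) = (0 - 5) + s = -5 + s)
E = 584 (E = (-5 - 3)*(-73) = -8*(-73) = 584)
(-19*(-23 + 14) + 3534)*(E + 13*20) = (-19*(-23 + 14) + 3534)*(584 + 13*20) = (-19*(-9) + 3534)*(584 + 260) = (171 + 3534)*844 = 3705*844 = 3127020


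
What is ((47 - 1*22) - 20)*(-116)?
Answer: -580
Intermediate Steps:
((47 - 1*22) - 20)*(-116) = ((47 - 22) - 20)*(-116) = (25 - 20)*(-116) = 5*(-116) = -580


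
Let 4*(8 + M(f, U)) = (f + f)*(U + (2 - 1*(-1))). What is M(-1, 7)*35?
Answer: -455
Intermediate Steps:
M(f, U) = -8 + f*(3 + U)/2 (M(f, U) = -8 + ((f + f)*(U + (2 - 1*(-1))))/4 = -8 + ((2*f)*(U + (2 + 1)))/4 = -8 + ((2*f)*(U + 3))/4 = -8 + ((2*f)*(3 + U))/4 = -8 + (2*f*(3 + U))/4 = -8 + f*(3 + U)/2)
M(-1, 7)*35 = (-8 + (3/2)*(-1) + (1/2)*7*(-1))*35 = (-8 - 3/2 - 7/2)*35 = -13*35 = -455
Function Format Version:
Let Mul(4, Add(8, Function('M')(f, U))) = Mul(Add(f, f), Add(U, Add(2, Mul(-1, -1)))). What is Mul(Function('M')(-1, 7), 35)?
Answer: -455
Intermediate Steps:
Function('M')(f, U) = Add(-8, Mul(Rational(1, 2), f, Add(3, U))) (Function('M')(f, U) = Add(-8, Mul(Rational(1, 4), Mul(Add(f, f), Add(U, Add(2, Mul(-1, -1)))))) = Add(-8, Mul(Rational(1, 4), Mul(Mul(2, f), Add(U, Add(2, 1))))) = Add(-8, Mul(Rational(1, 4), Mul(Mul(2, f), Add(U, 3)))) = Add(-8, Mul(Rational(1, 4), Mul(Mul(2, f), Add(3, U)))) = Add(-8, Mul(Rational(1, 4), Mul(2, f, Add(3, U)))) = Add(-8, Mul(Rational(1, 2), f, Add(3, U))))
Mul(Function('M')(-1, 7), 35) = Mul(Add(-8, Mul(Rational(3, 2), -1), Mul(Rational(1, 2), 7, -1)), 35) = Mul(Add(-8, Rational(-3, 2), Rational(-7, 2)), 35) = Mul(-13, 35) = -455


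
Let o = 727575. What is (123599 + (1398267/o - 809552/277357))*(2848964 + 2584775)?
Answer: 45175802107480938657972/67266006425 ≈ 6.7160e+11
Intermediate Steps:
(123599 + (1398267/o - 809552/277357))*(2848964 + 2584775) = (123599 + (1398267/727575 - 809552/277357))*(2848964 + 2584775) = (123599 + (1398267*(1/727575) - 809552*1/277357))*5433739 = (123599 + (466089/242525 - 809552/277357))*5433739 = (123599 - 67063552027/67266006425)*5433739 = (8313944064571548/67266006425)*5433739 = 45175802107480938657972/67266006425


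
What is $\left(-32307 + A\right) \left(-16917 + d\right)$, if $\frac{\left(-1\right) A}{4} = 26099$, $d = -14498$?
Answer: $4294524745$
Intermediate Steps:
$A = -104396$ ($A = \left(-4\right) 26099 = -104396$)
$\left(-32307 + A\right) \left(-16917 + d\right) = \left(-32307 - 104396\right) \left(-16917 - 14498\right) = \left(-136703\right) \left(-31415\right) = 4294524745$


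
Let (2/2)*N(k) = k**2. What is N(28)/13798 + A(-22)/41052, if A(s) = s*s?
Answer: 441625/6436767 ≈ 0.068610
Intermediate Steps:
A(s) = s**2
N(k) = k**2
N(28)/13798 + A(-22)/41052 = 28**2/13798 + (-22)**2/41052 = 784*(1/13798) + 484*(1/41052) = 392/6899 + 11/933 = 441625/6436767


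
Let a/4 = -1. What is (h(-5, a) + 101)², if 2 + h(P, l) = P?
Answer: 8836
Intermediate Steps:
a = -4 (a = 4*(-1) = -4)
h(P, l) = -2 + P
(h(-5, a) + 101)² = ((-2 - 5) + 101)² = (-7 + 101)² = 94² = 8836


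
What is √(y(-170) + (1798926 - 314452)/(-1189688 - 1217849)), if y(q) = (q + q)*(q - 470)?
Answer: √10423611842147222/218867 ≈ 466.48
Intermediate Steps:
y(q) = 2*q*(-470 + q) (y(q) = (2*q)*(-470 + q) = 2*q*(-470 + q))
√(y(-170) + (1798926 - 314452)/(-1189688 - 1217849)) = √(2*(-170)*(-470 - 170) + (1798926 - 314452)/(-1189688 - 1217849)) = √(2*(-170)*(-640) + 1484474/(-2407537)) = √(217600 + 1484474*(-1/2407537)) = √(217600 - 1484474/2407537) = √(523878566726/2407537) = √10423611842147222/218867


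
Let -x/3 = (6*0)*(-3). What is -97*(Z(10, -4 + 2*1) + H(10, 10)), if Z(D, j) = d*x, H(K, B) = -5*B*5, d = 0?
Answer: 24250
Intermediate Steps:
x = 0 (x = -3*6*0*(-3) = -0*(-3) = -3*0 = 0)
H(K, B) = -25*B
Z(D, j) = 0 (Z(D, j) = 0*0 = 0)
-97*(Z(10, -4 + 2*1) + H(10, 10)) = -97*(0 - 25*10) = -97*(0 - 250) = -97*(-250) = 24250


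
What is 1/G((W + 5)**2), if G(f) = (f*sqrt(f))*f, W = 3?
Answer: 1/32768 ≈ 3.0518e-5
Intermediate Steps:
G(f) = f**(5/2) (G(f) = f**(3/2)*f = f**(5/2))
1/G((W + 5)**2) = 1/(((3 + 5)**2)**(5/2)) = 1/((8**2)**(5/2)) = 1/(64**(5/2)) = 1/32768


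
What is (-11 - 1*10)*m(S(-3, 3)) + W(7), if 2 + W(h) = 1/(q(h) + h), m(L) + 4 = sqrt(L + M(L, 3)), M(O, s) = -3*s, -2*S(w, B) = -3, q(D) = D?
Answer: 1149/14 - 21*I*sqrt(30)/2 ≈ 82.071 - 57.511*I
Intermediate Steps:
S(w, B) = 3/2 (S(w, B) = -1/2*(-3) = 3/2)
m(L) = -4 + sqrt(-9 + L) (m(L) = -4 + sqrt(L - 3*3) = -4 + sqrt(L - 9) = -4 + sqrt(-9 + L))
W(h) = -2 + 1/(2*h) (W(h) = -2 + 1/(h + h) = -2 + 1/(2*h))
(-11 - 1*10)*m(S(-3, 3)) + W(7) = (-11 - 1*10)*(-4 + sqrt(-9 + 3/2)) + (-2 + (1/2)/7) = (-11 - 10)*(-4 + sqrt(-15/2)) + (-2 + (1/2)*(1/7)) = -21*(-4 + I*sqrt(30)/2) + (-2 + 1/14) = (84 - 21*I*sqrt(30)/2) - 27/14 = 1149/14 - 21*I*sqrt(30)/2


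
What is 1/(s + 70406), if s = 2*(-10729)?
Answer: 1/48948 ≈ 2.0430e-5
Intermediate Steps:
s = -21458
1/(s + 70406) = 1/(-21458 + 70406) = 1/48948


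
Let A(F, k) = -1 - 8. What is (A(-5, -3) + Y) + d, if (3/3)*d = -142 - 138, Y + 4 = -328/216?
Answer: -7952/27 ≈ -294.52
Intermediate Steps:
A(F, k) = -9
Y = -149/27 (Y = -4 - 328/216 = -4 - 328*1/216 = -4 - 41/27 = -149/27 ≈ -5.5185)
d = -280 (d = -142 - 138 = -280)
(A(-5, -3) + Y) + d = (-9 - 149/27) - 280 = -392/27 - 280 = -7952/27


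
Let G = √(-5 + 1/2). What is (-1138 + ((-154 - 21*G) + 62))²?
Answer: 3021831/2 + 77490*I*√2 ≈ 1.5109e+6 + 1.0959e+5*I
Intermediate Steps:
G = 3*I*√2/2 (G = √(-5 + ½) = √(-9/2) = 3*I*√2/2 ≈ 2.1213*I)
(-1138 + ((-154 - 21*G) + 62))² = (-1138 + ((-154 - 63*I*√2/2) + 62))² = (-1138 + (-92 - 63*I*√2/2))² = (-1230 - 63*I*√2/2)²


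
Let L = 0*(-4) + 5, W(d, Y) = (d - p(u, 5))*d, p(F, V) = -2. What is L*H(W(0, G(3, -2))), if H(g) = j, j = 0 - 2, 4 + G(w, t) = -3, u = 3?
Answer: -10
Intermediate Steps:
G(w, t) = -7 (G(w, t) = -4 - 3 = -7)
W(d, Y) = d*(2 + d) (W(d, Y) = (d - 1*(-2))*d = (d + 2)*d = (2 + d)*d = d*(2 + d))
j = -2
H(g) = -2
L = 5 (L = 0 + 5 = 5)
L*H(W(0, G(3, -2))) = 5*(-2) = -10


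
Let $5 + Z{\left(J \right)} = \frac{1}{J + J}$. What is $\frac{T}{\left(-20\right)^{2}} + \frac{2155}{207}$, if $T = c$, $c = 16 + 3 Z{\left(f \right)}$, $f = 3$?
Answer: $\frac{1724621}{165600} \approx 10.414$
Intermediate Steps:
$Z{\left(J \right)} = -5 + \frac{1}{2 J}$ ($Z{\left(J \right)} = -5 + \frac{1}{J + J} = -5 + \frac{1}{2 J}$)
$c = \frac{3}{2}$ ($c = 16 + 3 \left(-5 + \frac{1}{2 \cdot 3}\right) = 16 + 3 \left(-5 + \frac{1}{2} \cdot \frac{1}{3}\right) = 16 + 3 \left(-5 + \frac{1}{6}\right) = 16 + 3 \left(- \frac{29}{6}\right) = 16 - \frac{29}{2} = \frac{3}{2} \approx 1.5$)
$T = \frac{3}{2} \approx 1.5$
$\frac{T}{\left(-20\right)^{2}} + \frac{2155}{207} = \frac{3}{2 \left(-20\right)^{2}} + \frac{2155}{207} = \frac{3}{2 \cdot 400} + 2155 \cdot \frac{1}{207} = \frac{3}{2} \cdot \frac{1}{400} + \frac{2155}{207} = \frac{3}{800} + \frac{2155}{207} = \frac{1724621}{165600}$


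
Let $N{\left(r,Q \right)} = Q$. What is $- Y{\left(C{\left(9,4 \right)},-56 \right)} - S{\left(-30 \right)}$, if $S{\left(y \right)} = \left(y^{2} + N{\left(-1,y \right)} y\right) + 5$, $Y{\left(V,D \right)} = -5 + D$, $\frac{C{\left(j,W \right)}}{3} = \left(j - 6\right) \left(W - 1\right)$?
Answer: $-1744$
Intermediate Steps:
$C{\left(j,W \right)} = 3 \left(-1 + W\right) \left(-6 + j\right)$ ($C{\left(j,W \right)} = 3 \left(j - 6\right) \left(W - 1\right) = 3 \left(-6 + j\right) \left(-1 + W\right) = 3 \left(-1 + W\right) \left(-6 + j\right)$)
$S{\left(y \right)} = 5 + 2 y^{2}$ ($S{\left(y \right)} = \left(y^{2} + y y\right) + 5 = \left(y^{2} + y^{2}\right) + 5 = 2 y^{2} + 5 = 5 + 2 y^{2}$)
$- Y{\left(C{\left(9,4 \right)},-56 \right)} - S{\left(-30 \right)} = - (-5 - 56) - \left(5 + 2 \left(-30\right)^{2}\right) = \left(-1\right) \left(-61\right) - \left(5 + 2 \cdot 900\right) = 61 - \left(5 + 1800\right) = 61 - 1805 = -1744$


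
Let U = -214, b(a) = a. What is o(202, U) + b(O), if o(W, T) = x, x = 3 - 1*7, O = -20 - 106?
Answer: -130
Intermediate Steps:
O = -126
x = -4 (x = 3 - 7 = -4)
o(W, T) = -4
o(202, U) + b(O) = -4 - 126 = -130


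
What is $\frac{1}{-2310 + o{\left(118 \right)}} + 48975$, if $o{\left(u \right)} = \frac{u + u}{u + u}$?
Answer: $\frac{113083274}{2309} \approx 48975.0$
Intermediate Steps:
$o{\left(u \right)} = 1$ ($o{\left(u \right)} = \frac{2 u}{2 u} = 2 u \frac{1}{2 u} = 1$)
$\frac{1}{-2310 + o{\left(118 \right)}} + 48975 = \frac{1}{-2310 + 1} + 48975 = \frac{1}{-2309} + 48975 = - \frac{1}{2309} + 48975 = \frac{113083274}{2309}$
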